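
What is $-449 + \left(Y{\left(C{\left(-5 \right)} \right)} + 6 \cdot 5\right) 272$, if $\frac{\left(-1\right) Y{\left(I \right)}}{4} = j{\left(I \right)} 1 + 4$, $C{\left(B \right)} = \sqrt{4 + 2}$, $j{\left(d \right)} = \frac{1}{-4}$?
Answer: $3631$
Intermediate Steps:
$j{\left(d \right)} = - \frac{1}{4}$
$C{\left(B \right)} = \sqrt{6}$
$Y{\left(I \right)} = -15$ ($Y{\left(I \right)} = - 4 \left(\left(- \frac{1}{4}\right) 1 + 4\right) = - 4 \left(- \frac{1}{4} + 4\right) = \left(-4\right) \frac{15}{4} = -15$)
$-449 + \left(Y{\left(C{\left(-5 \right)} \right)} + 6 \cdot 5\right) 272 = -449 + \left(-15 + 6 \cdot 5\right) 272 = -449 + \left(-15 + 30\right) 272 = -449 + 15 \cdot 272 = -449 + 4080 = 3631$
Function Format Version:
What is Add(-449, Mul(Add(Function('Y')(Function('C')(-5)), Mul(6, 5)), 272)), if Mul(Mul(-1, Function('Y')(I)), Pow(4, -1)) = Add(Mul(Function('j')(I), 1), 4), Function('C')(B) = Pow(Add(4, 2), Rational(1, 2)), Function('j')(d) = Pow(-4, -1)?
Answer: 3631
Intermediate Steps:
Function('j')(d) = Rational(-1, 4)
Function('C')(B) = Pow(6, Rational(1, 2))
Function('Y')(I) = -15 (Function('Y')(I) = Mul(-4, Add(Mul(Rational(-1, 4), 1), 4)) = Mul(-4, Add(Rational(-1, 4), 4)) = Mul(-4, Rational(15, 4)) = -15)
Add(-449, Mul(Add(Function('Y')(Function('C')(-5)), Mul(6, 5)), 272)) = Add(-449, Mul(Add(-15, Mul(6, 5)), 272)) = Add(-449, Mul(Add(-15, 30), 272)) = Add(-449, Mul(15, 272)) = Add(-449, 4080) = 3631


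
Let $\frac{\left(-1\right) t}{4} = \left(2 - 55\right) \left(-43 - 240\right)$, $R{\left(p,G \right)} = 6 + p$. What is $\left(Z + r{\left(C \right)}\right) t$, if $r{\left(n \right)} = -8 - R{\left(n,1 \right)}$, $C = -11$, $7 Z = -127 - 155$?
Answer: $\frac{18178788}{7} \approx 2.597 \cdot 10^{6}$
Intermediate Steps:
$Z = - \frac{282}{7}$ ($Z = \frac{-127 - 155}{7} = \frac{1}{7} \left(-282\right) = - \frac{282}{7} \approx -40.286$)
$t = -59996$ ($t = - 4 \left(2 - 55\right) \left(-43 - 240\right) = - 4 \left(\left(-53\right) \left(-283\right)\right) = \left(-4\right) 14999 = -59996$)
$r{\left(n \right)} = -14 - n$ ($r{\left(n \right)} = -8 - \left(6 + n\right) = -14 - n$)
$\left(Z + r{\left(C \right)}\right) t = \left(- \frac{282}{7} - 3\right) \left(-59996\right) = \left(- \frac{303}{7}\right) \left(-59996\right) = \frac{18178788}{7}$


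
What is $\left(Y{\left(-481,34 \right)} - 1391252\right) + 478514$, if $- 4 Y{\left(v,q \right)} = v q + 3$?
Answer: $- \frac{3634601}{4} \approx -9.0865 \cdot 10^{5}$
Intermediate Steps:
$Y{\left(v,q \right)} = - \frac{3}{4} - \frac{q v}{4}$ ($Y{\left(v,q \right)} = - \frac{v q + 3}{4} = - \frac{q v + 3}{4} = - \frac{3 + q v}{4} = - \frac{3}{4} - \frac{q v}{4}$)
$\left(Y{\left(-481,34 \right)} - 1391252\right) + 478514 = \left(\left(- \frac{3}{4} - \frac{17}{2} \left(-481\right)\right) - 1391252\right) + 478514 = \left(\left(- \frac{3}{4} + \frac{8177}{2}\right) - 1391252\right) + 478514 = \left(\frac{16351}{4} - 1391252\right) + 478514 = - \frac{5548657}{4} + 478514 = - \frac{3634601}{4}$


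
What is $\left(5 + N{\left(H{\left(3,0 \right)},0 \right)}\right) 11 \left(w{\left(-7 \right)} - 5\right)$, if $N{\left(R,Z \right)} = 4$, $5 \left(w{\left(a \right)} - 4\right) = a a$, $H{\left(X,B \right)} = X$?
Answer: $\frac{4356}{5} \approx 871.2$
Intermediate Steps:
$w{\left(a \right)} = 4 + \frac{a^{2}}{5}$ ($w{\left(a \right)} = 4 + \frac{a a}{5} = 4 + \frac{a^{2}}{5}$)
$\left(5 + N{\left(H{\left(3,0 \right)},0 \right)}\right) 11 \left(w{\left(-7 \right)} - 5\right) = \left(5 + 4\right) 11 \left(\left(4 + \frac{\left(-7\right)^{2}}{5}\right) - 5\right) = 9 \cdot 11 \left(\left(4 + \frac{1}{5} \cdot 49\right) - 5\right) = 99 \left(\left(4 + \frac{49}{5}\right) - 5\right) = 99 \left(\frac{69}{5} - 5\right) = 99 \cdot \frac{44}{5} = \frac{4356}{5}$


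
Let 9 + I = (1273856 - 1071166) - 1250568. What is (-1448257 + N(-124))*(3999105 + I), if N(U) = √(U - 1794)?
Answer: -4274122127026 + 2951218*I*√1918 ≈ -4.2741e+12 + 1.2925e+8*I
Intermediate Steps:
N(U) = √(-1794 + U)
I = -1047887 (I = -9 + ((1273856 - 1071166) - 1250568) = -9 + (202690 - 1250568) = -9 - 1047878 = -1047887)
(-1448257 + N(-124))*(3999105 + I) = (-1448257 + √(-1794 - 124))*(3999105 - 1047887) = (-1448257 + √(-1918))*2951218 = (-1448257 + I*√1918)*2951218 = -4274122127026 + 2951218*I*√1918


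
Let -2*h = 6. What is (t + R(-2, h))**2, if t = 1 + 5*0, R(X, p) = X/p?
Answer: 25/9 ≈ 2.7778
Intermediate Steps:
h = -3 (h = -1/2*6 = -3)
t = 1 (t = 1 + 0 = 1)
(t + R(-2, h))**2 = (1 - 2/(-3))**2 = (1 - 2*(-1/3))**2 = (1 + 2/3)**2 = (5/3)**2 = 25/9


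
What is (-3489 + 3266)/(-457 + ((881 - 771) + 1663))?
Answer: -223/1316 ≈ -0.16945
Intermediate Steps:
(-3489 + 3266)/(-457 + ((881 - 771) + 1663)) = -223/(-457 + (110 + 1663)) = -223/(-457 + 1773) = -223/1316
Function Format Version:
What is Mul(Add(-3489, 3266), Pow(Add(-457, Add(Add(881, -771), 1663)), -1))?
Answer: Rational(-223, 1316) ≈ -0.16945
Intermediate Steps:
Mul(Add(-3489, 3266), Pow(Add(-457, Add(Add(881, -771), 1663)), -1)) = Mul(-223, Pow(Add(-457, Add(110, 1663)), -1)) = Mul(-223, Pow(Add(-457, 1773), -1)) = Mul(-223, Pow(1316, -1)) = Mul(-223, Rational(1, 1316)) = Rational(-223, 1316)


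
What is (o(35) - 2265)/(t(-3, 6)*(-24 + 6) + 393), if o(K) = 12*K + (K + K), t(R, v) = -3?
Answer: -1775/447 ≈ -3.9709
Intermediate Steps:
o(K) = 14*K (o(K) = 12*K + 2*K = 14*K)
(o(35) - 2265)/(t(-3, 6)*(-24 + 6) + 393) = (14*35 - 2265)/(-3*(-24 + 6) + 393) = (490 - 2265)/(-3*(-18) + 393) = -1775/(54 + 393) = -1775/447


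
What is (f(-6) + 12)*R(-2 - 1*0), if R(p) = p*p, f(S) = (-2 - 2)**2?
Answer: 112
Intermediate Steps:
f(S) = 16 (f(S) = (-4)**2 = 16)
R(p) = p**2
(f(-6) + 12)*R(-2 - 1*0) = (16 + 12)*(-2 - 1*0)**2 = 28*(-2 + 0)**2 = 28*(-2)**2 = 28*4 = 112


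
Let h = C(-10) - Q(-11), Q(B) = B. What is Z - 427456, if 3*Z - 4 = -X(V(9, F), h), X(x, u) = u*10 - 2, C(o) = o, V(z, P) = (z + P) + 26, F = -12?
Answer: -1282372/3 ≈ -4.2746e+5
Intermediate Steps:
V(z, P) = 26 + P + z (V(z, P) = (P + z) + 26 = 26 + P + z)
h = 1 (h = -10 - 1*(-11) = -10 + 11 = 1)
X(x, u) = -2 + 10*u (X(x, u) = 10*u - 2 = -2 + 10*u)
Z = -4/3 (Z = 4/3 + (-(-2 + 10*1))/3 = 4/3 + (-(-2 + 10))/3 = 4/3 + (-1*8)/3 = 4/3 + (⅓)*(-8) = 4/3 - 8/3 = -4/3 ≈ -1.3333)
Z - 427456 = -4/3 - 427456 = -1282372/3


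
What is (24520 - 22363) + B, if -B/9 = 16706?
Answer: -148197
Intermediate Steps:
B = -150354 (B = -9*16706 = -150354)
(24520 - 22363) + B = (24520 - 22363) - 150354 = 2157 - 150354 = -148197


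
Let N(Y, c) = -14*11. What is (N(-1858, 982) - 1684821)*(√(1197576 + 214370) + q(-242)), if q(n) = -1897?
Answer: 3196397575 - 1684975*√1411946 ≈ 1.1942e+9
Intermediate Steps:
N(Y, c) = -154
(N(-1858, 982) - 1684821)*(√(1197576 + 214370) + q(-242)) = (-154 - 1684821)*(√(1197576 + 214370) - 1897) = -1684975*(√1411946 - 1897) = -1684975*(-1897 + √1411946) = 3196397575 - 1684975*√1411946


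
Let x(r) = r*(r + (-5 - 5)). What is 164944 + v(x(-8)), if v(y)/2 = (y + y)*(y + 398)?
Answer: 477136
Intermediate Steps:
x(r) = r*(-10 + r) (x(r) = r*(r - 10) = r*(-10 + r))
v(y) = 4*y*(398 + y) (v(y) = 2*((y + y)*(y + 398)) = 2*((2*y)*(398 + y)) = 2*(2*y*(398 + y)) = 4*y*(398 + y))
164944 + v(x(-8)) = 164944 + 4*(-8*(-10 - 8))*(398 - 8*(-10 - 8)) = 164944 + 4*(-8*(-18))*(398 - 8*(-18)) = 164944 + 4*144*(398 + 144) = 164944 + 4*144*542 = 164944 + 312192 = 477136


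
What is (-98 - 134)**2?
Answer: 53824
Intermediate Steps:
(-98 - 134)**2 = (-232)**2 = 53824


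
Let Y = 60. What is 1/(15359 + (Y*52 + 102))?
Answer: 1/18581 ≈ 5.3818e-5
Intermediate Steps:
1/(15359 + (Y*52 + 102)) = 1/(15359 + (60*52 + 102)) = 1/(15359 + (3120 + 102)) = 1/(15359 + 3222) = 1/18581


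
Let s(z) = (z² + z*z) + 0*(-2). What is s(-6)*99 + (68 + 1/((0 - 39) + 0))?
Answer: 280643/39 ≈ 7196.0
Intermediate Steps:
s(z) = 2*z² (s(z) = (z² + z²) + 0 = 2*z² + 0 = 2*z²)
s(-6)*99 + (68 + 1/((0 - 39) + 0)) = (2*(-6)²)*99 + (68 + 1/((0 - 39) + 0)) = (2*36)*99 + (68 + 1/(-39 + 0)) = 72*99 + (68 + 1/(-39)) = 7128 + (68 - 1/39) = 7128 + 2651/39 = 280643/39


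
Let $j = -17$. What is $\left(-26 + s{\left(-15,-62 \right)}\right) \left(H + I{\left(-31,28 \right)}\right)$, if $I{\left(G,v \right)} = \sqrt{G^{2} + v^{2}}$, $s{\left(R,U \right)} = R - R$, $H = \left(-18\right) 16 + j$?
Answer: $7930 - 26 \sqrt{1745} \approx 6843.9$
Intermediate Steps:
$H = -305$ ($H = \left(-18\right) 16 - 17 = -288 - 17 = -305$)
$s{\left(R,U \right)} = 0$
$\left(-26 + s{\left(-15,-62 \right)}\right) \left(H + I{\left(-31,28 \right)}\right) = \left(-26 + 0\right) \left(-305 + \sqrt{\left(-31\right)^{2} + 28^{2}}\right) = - 26 \left(-305 + \sqrt{961 + 784}\right) = - 26 \left(-305 + \sqrt{1745}\right) = 7930 - 26 \sqrt{1745}$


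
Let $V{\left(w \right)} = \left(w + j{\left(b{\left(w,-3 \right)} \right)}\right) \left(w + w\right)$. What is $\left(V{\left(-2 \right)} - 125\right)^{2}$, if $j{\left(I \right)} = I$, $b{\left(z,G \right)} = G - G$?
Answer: $13689$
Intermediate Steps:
$b{\left(z,G \right)} = 0$
$V{\left(w \right)} = 2 w^{2}$ ($V{\left(w \right)} = \left(w + 0\right) \left(w + w\right) = w 2 w = 2 w^{2}$)
$\left(V{\left(-2 \right)} - 125\right)^{2} = \left(2 \left(-2\right)^{2} - 125\right)^{2} = \left(2 \cdot 4 - 125\right)^{2} = \left(8 - 125\right)^{2} = \left(-117\right)^{2} = 13689$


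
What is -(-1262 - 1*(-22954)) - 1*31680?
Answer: -53372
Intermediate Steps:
-(-1262 - 1*(-22954)) - 1*31680 = -(-1262 + 22954) - 31680 = -1*21692 - 31680 = -21692 - 31680 = -53372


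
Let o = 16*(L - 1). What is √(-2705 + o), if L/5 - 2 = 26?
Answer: I*√481 ≈ 21.932*I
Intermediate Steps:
L = 140 (L = 10 + 5*26 = 10 + 130 = 140)
o = 2224 (o = 16*(140 - 1) = 16*139 = 2224)
√(-2705 + o) = √(-2705 + 2224) = √(-481) = I*√481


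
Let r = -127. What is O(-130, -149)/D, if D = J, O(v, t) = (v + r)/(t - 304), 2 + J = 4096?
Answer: 257/1854582 ≈ 0.00013858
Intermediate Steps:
J = 4094 (J = -2 + 4096 = 4094)
O(v, t) = (-127 + v)/(-304 + t) (O(v, t) = (v - 127)/(t - 304) = (-127 + v)/(-304 + t))
D = 4094
O(-130, -149)/D = ((-127 - 130)/(-304 - 149))/4094 = (-257/(-453))*(1/4094) = -1/453*(-257)*(1/4094) = (257/453)*(1/4094) = 257/1854582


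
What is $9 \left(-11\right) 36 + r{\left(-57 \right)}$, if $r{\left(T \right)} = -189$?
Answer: $-3753$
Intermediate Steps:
$9 \left(-11\right) 36 + r{\left(-57 \right)} = 9 \left(-11\right) 36 - 189 = \left(-99\right) 36 - 189 = -3564 - 189 = -3753$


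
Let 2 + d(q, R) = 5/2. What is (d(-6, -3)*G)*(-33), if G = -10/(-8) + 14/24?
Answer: -121/4 ≈ -30.250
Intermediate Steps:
d(q, R) = ½ (d(q, R) = -2 + 5/2 = ½)
G = 11/6 (G = -10*(-⅛) + 14*(1/24) = 5/4 + 7/12 = 11/6 ≈ 1.8333)
(d(-6, -3)*G)*(-33) = ((½)*(11/6))*(-33) = (11/12)*(-33) = -121/4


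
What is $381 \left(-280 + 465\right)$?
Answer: $70485$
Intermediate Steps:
$381 \left(-280 + 465\right) = 381 \cdot 185 = 70485$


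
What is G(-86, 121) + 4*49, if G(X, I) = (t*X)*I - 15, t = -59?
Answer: 614135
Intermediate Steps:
G(X, I) = -15 - 59*I*X (G(X, I) = (-59*X)*I - 15 = -59*I*X - 15 = -15 - 59*I*X)
G(-86, 121) + 4*49 = (-15 - 59*121*(-86)) + 4*49 = (-15 + 613954) + 196 = 613939 + 196 = 614135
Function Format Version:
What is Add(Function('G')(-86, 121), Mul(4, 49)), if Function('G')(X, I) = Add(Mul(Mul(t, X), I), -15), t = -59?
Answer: 614135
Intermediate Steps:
Function('G')(X, I) = Add(-15, Mul(-59, I, X)) (Function('G')(X, I) = Add(Mul(Mul(-59, X), I), -15) = Add(Mul(-59, I, X), -15) = Add(-15, Mul(-59, I, X)))
Add(Function('G')(-86, 121), Mul(4, 49)) = Add(Add(-15, Mul(-59, 121, -86)), Mul(4, 49)) = Add(Add(-15, 613954), 196) = Add(613939, 196) = 614135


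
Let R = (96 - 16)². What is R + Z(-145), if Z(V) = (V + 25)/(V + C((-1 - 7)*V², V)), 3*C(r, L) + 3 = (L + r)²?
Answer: 60458748985480/9446679529 ≈ 6400.0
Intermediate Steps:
C(r, L) = -1 + (L + r)²/3
R = 6400 (R = 80² = 6400)
Z(V) = (25 + V)/(-1 + V + (V - 8*V²)²/3) (Z(V) = (V + 25)/(V + (-1 + (V + (-1 - 7)*V²)²/3)) = (25 + V)/(V + (-1 + (V - 8*V²)²/3)) = (25 + V)/(-1 + V + (V - 8*V²)²/3))
R + Z(-145) = 6400 + 3*(25 - 145)/(-3 + 3*(-145) + (-145)²*(-1 + 8*(-145))²) = 6400 + 3*(-120)/(-3 - 435 + 21025*(-1 - 1160)²) = 6400 + 3*(-120)/(-3 - 435 + 21025*(-1161)²) = 6400 + 3*(-120)/(-3 - 435 + 21025*1347921) = 6400 + 3*(-120)/(-3 - 435 + 28340039025) = 6400 + 3*(-120)/28340038587 = 6400 + 3*(1/28340038587)*(-120) = 6400 - 120/9446679529 = 60458748985480/9446679529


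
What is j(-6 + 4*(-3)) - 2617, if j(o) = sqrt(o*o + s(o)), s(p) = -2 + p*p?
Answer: -2617 + sqrt(646) ≈ -2591.6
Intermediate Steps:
s(p) = -2 + p**2
j(o) = sqrt(-2 + 2*o**2) (j(o) = sqrt(o*o + (-2 + o**2)) = sqrt(o**2 + (-2 + o**2)) = sqrt(-2 + 2*o**2))
j(-6 + 4*(-3)) - 2617 = sqrt(-2 + 2*(-6 + 4*(-3))**2) - 2617 = sqrt(-2 + 2*(-6 - 12)**2) - 2617 = sqrt(-2 + 2*(-18)**2) - 2617 = sqrt(-2 + 2*324) - 2617 = sqrt(-2 + 648) - 2617 = sqrt(646) - 2617 = -2617 + sqrt(646)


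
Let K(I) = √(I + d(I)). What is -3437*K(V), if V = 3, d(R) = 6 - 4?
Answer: -3437*√5 ≈ -7685.4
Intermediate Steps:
d(R) = 2
K(I) = √(2 + I) (K(I) = √(I + 2) = √(2 + I))
-3437*K(V) = -3437*√(2 + 3) = -3437*√5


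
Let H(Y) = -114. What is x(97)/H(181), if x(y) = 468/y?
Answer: -78/1843 ≈ -0.042322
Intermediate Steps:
x(97)/H(181) = (468/97)/(-114) = (468*(1/97))*(-1/114) = (468/97)*(-1/114) = -78/1843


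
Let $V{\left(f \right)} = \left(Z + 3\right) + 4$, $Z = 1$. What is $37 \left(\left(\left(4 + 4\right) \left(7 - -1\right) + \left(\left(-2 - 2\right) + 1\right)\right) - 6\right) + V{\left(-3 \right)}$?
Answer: $2043$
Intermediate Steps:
$V{\left(f \right)} = 8$ ($V{\left(f \right)} = \left(1 + 3\right) + 4 = 4 + 4 = 8$)
$37 \left(\left(\left(4 + 4\right) \left(7 - -1\right) + \left(\left(-2 - 2\right) + 1\right)\right) - 6\right) + V{\left(-3 \right)} = 37 \left(\left(\left(4 + 4\right) \left(7 - -1\right) + \left(\left(-2 - 2\right) + 1\right)\right) - 6\right) + 8 = 37 \left(\left(8 \left(7 + 1\right) + \left(-4 + 1\right)\right) - 6\right) + 8 = 37 \left(\left(8 \cdot 8 - 3\right) - 6\right) + 8 = 37 \left(\left(64 - 3\right) - 6\right) + 8 = 37 \left(61 - 6\right) + 8 = 37 \cdot 55 + 8 = 2035 + 8 = 2043$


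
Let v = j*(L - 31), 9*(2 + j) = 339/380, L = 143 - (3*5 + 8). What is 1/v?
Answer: -1140/192863 ≈ -0.0059109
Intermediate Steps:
L = 120 (L = 143 - (15 + 8) = 143 - 1*23 = 143 - 23 = 120)
j = -2167/1140 (j = -2 + (339/380)/9 = -2 + (339*(1/380))/9 = -2 + (⅑)*(339/380) = -2 + 113/1140 = -2167/1140 ≈ -1.9009)
v = -192863/1140 (v = -2167*(120 - 31)/1140 = -2167/1140*89 = -192863/1140 ≈ -169.18)
1/v = 1/(-192863/1140) = -1140/192863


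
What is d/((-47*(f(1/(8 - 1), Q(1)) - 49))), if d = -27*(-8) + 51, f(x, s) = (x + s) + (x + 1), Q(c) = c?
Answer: 623/5123 ≈ 0.12161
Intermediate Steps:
f(x, s) = 1 + s + 2*x (f(x, s) = (s + x) + (1 + x) = 1 + s + 2*x)
d = 267 (d = 216 + 51 = 267)
d/((-47*(f(1/(8 - 1), Q(1)) - 49))) = 267/((-47*((1 + 1 + 2/(8 - 1)) - 49))) = 267/((-47*((1 + 1 + 2/7) - 49))) = 267/((-47*(16/7 - 49))) = 267/((-47*(-327/7))) = 267/(15369/7) = 267*(7/15369) = 623/5123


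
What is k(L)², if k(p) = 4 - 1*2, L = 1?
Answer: 4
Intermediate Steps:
k(p) = 2 (k(p) = 4 - 2 = 2)
k(L)² = 2² = 4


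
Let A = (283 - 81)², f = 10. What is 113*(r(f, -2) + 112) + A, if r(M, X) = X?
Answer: 53234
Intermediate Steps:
A = 40804 (A = 202² = 40804)
113*(r(f, -2) + 112) + A = 113*(-2 + 112) + 40804 = 113*110 + 40804 = 12430 + 40804 = 53234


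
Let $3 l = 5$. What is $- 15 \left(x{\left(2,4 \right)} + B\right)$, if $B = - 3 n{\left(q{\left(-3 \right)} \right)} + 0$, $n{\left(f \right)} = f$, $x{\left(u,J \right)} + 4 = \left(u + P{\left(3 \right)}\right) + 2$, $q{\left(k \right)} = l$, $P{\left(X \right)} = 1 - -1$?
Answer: $45$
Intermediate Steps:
$l = \frac{5}{3}$ ($l = \frac{1}{3} \cdot 5 = \frac{5}{3} \approx 1.6667$)
$P{\left(X \right)} = 2$ ($P{\left(X \right)} = 1 + 1 = 2$)
$q{\left(k \right)} = \frac{5}{3}$
$x{\left(u,J \right)} = u$ ($x{\left(u,J \right)} = -4 + \left(\left(u + 2\right) + 2\right) = -4 + \left(\left(2 + u\right) + 2\right) = -4 + \left(4 + u\right) = u$)
$B = -5$ ($B = \left(-3\right) \frac{5}{3} + 0 = -5 + 0 = -5$)
$- 15 \left(x{\left(2,4 \right)} + B\right) = - 15 \left(2 - 5\right) = \left(-15\right) \left(-3\right) = 45$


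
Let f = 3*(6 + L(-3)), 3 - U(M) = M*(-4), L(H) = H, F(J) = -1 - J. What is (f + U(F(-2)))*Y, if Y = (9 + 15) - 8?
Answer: 256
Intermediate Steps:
U(M) = 3 + 4*M (U(M) = 3 - M*(-4) = 3 - (-4)*M = 3 + 4*M)
Y = 16 (Y = 24 - 8 = 16)
f = 9 (f = 3*(6 - 3) = 3*3 = 9)
(f + U(F(-2)))*Y = (9 + (3 + 4*(-1 - 1*(-2))))*16 = (9 + (3 + 4*(-1 + 2)))*16 = (9 + (3 + 4*1))*16 = (9 + (3 + 4))*16 = (9 + 7)*16 = 16*16 = 256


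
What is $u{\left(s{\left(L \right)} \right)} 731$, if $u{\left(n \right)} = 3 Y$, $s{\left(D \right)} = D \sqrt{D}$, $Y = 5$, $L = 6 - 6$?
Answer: $10965$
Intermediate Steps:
$L = 0$ ($L = 6 - 6 = 0$)
$s{\left(D \right)} = D^{\frac{3}{2}}$
$u{\left(n \right)} = 15$ ($u{\left(n \right)} = 3 \cdot 5 = 15$)
$u{\left(s{\left(L \right)} \right)} 731 = 15 \cdot 731 = 10965$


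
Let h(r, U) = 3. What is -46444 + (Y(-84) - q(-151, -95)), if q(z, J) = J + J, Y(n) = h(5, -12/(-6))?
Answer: -46251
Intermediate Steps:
Y(n) = 3
q(z, J) = 2*J
-46444 + (Y(-84) - q(-151, -95)) = -46444 + (3 - 2*(-95)) = -46444 + (3 - 1*(-190)) = -46444 + (3 + 190) = -46444 + 193 = -46251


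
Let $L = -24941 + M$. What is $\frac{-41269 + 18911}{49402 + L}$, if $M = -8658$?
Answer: $- \frac{22358}{15803} \approx -1.4148$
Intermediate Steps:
$L = -33599$ ($L = -24941 - 8658 = -33599$)
$\frac{-41269 + 18911}{49402 + L} = \frac{-41269 + 18911}{49402 - 33599} = - \frac{22358}{15803}$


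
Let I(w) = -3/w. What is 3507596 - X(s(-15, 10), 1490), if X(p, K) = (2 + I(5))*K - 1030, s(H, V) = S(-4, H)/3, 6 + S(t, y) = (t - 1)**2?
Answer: 3506540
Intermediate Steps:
S(t, y) = -6 + (-1 + t)**2 (S(t, y) = -6 + (t - 1)**2 = -6 + (-1 + t)**2)
s(H, V) = 19/3 (s(H, V) = (-6 + (-1 - 4)**2)/3 = (-6 + (-5)**2)*(1/3) = (-6 + 25)*(1/3) = 19*(1/3) = 19/3)
X(p, K) = -1030 + 7*K/5 (X(p, K) = (2 - 3/5)*K - 1030 = 7*K/5 - 1030 = -1030 + 7*K/5)
3507596 - X(s(-15, 10), 1490) = 3507596 - (-1030 + (7/5)*1490) = 3507596 - (-1030 + 2086) = 3507596 - 1*1056 = 3507596 - 1056 = 3506540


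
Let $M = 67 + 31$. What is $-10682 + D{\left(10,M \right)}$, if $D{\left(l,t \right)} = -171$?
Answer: $-10853$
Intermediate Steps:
$M = 98$
$-10682 + D{\left(10,M \right)} = -10682 - 171 = -10853$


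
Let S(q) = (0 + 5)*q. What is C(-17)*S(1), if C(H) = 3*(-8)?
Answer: -120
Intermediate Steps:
C(H) = -24
S(q) = 5*q
C(-17)*S(1) = -120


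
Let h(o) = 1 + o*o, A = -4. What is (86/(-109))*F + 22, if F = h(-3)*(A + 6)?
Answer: 678/109 ≈ 6.2202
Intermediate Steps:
h(o) = 1 + o²
F = 20 (F = (1 + (-3)²)*(-4 + 6) = (1 + 9)*2 = 10*2 = 20)
(86/(-109))*F + 22 = (86/(-109))*20 + 22 = (86*(-1/109))*20 + 22 = -86/109*20 + 22 = -1720/109 + 22 = 678/109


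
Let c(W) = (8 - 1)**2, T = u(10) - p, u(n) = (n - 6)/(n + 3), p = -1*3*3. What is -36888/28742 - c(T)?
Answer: -722623/14371 ≈ -50.283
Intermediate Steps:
p = -9 (p = -3*3 = -9)
u(n) = (-6 + n)/(3 + n)
T = 121/13 (T = (-6 + 10)/(3 + 10) - 1*(-9) = 4/13 + 9 = 121/13 ≈ 9.3077)
c(W) = 49 (c(W) = 7**2 = 49)
-36888/28742 - c(T) = -36888/28742 - 1*49 = -36888*1/28742 - 49 = -18444/14371 - 49 = -722623/14371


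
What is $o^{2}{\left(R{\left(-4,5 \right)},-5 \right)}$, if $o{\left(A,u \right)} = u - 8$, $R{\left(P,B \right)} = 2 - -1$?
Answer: $169$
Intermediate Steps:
$R{\left(P,B \right)} = 3$ ($R{\left(P,B \right)} = 2 + 1 = 3$)
$o{\left(A,u \right)} = -8 + u$
$o^{2}{\left(R{\left(-4,5 \right)},-5 \right)} = \left(-8 - 5\right)^{2} = \left(-13\right)^{2} = 169$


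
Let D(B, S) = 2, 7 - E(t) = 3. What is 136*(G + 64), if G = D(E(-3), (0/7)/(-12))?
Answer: 8976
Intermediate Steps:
E(t) = 4 (E(t) = 7 - 1*3 = 7 - 3 = 4)
G = 2
136*(G + 64) = 136*(2 + 64) = 136*66 = 8976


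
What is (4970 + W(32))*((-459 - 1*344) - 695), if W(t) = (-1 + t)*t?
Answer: -8931076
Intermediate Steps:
W(t) = t*(-1 + t)
(4970 + W(32))*((-459 - 1*344) - 695) = (4970 + 32*(-1 + 32))*((-459 - 1*344) - 695) = (4970 + 32*31)*((-459 - 344) - 695) = (4970 + 992)*(-803 - 695) = 5962*(-1498) = -8931076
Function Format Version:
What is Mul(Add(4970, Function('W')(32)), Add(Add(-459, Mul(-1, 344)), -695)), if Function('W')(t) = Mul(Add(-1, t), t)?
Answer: -8931076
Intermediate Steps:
Function('W')(t) = Mul(t, Add(-1, t))
Mul(Add(4970, Function('W')(32)), Add(Add(-459, Mul(-1, 344)), -695)) = Mul(Add(4970, Mul(32, Add(-1, 32))), Add(Add(-459, Mul(-1, 344)), -695)) = Mul(Add(4970, Mul(32, 31)), Add(Add(-459, -344), -695)) = Mul(Add(4970, 992), Add(-803, -695)) = Mul(5962, -1498) = -8931076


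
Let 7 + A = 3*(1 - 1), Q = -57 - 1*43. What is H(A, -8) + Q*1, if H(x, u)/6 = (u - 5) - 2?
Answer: -190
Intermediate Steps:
Q = -100 (Q = -57 - 43 = -100)
A = -7 (A = -7 + 3*(1 - 1) = -7 + 3*0 = -7 + 0 = -7)
H(x, u) = -42 + 6*u (H(x, u) = 6*((u - 5) - 2) = 6*((-5 + u) - 2) = 6*(-7 + u) = -42 + 6*u)
H(A, -8) + Q*1 = (-42 + 6*(-8)) - 100*1 = (-42 - 48) - 100 = -90 - 100 = -190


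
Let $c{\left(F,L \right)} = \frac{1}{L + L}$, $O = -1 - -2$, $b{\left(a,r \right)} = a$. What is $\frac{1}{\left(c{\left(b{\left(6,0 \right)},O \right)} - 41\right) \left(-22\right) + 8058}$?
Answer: $\frac{1}{8949} \approx 0.00011174$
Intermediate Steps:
$O = 1$ ($O = -1 + 2 = 1$)
$c{\left(F,L \right)} = \frac{1}{2 L}$
$\frac{1}{\left(c{\left(b{\left(6,0 \right)},O \right)} - 41\right) \left(-22\right) + 8058} = \frac{1}{\left(\frac{1}{2 \cdot 1} - 41\right) \left(-22\right) + 8058} = \frac{1}{\left(\frac{1}{2} \cdot 1 - 41\right) \left(-22\right) + 8058} = \frac{1}{\left(\frac{1}{2} - 41\right) \left(-22\right) + 8058} = \frac{1}{\left(- \frac{81}{2}\right) \left(-22\right) + 8058} = \frac{1}{891 + 8058} = \frac{1}{8949}$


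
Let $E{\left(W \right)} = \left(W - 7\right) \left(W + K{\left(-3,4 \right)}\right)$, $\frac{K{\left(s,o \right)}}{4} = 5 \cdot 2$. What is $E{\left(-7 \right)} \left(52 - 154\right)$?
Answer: $47124$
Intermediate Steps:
$K{\left(s,o \right)} = 40$ ($K{\left(s,o \right)} = 4 \cdot 5 \cdot 2 = 4 \cdot 10 = 40$)
$E{\left(W \right)} = \left(-7 + W\right) \left(40 + W\right)$ ($E{\left(W \right)} = \left(W - 7\right) \left(W + 40\right) = \left(-7 + W\right) \left(40 + W\right)$)
$E{\left(-7 \right)} \left(52 - 154\right) = \left(-280 + \left(-7\right)^{2} + 33 \left(-7\right)\right) \left(52 - 154\right) = \left(-280 + 49 - 231\right) \left(-102\right) = \left(-462\right) \left(-102\right) = 47124$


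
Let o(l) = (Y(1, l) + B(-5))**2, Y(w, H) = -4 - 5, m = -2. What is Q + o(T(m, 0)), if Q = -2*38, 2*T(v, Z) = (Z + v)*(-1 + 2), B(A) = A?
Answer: 120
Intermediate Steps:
Y(w, H) = -9
T(v, Z) = Z/2 + v/2 (T(v, Z) = ((Z + v)*(-1 + 2))/2 = ((Z + v)*1)/2 = (Z + v)/2 = Z/2 + v/2)
Q = -76
o(l) = 196 (o(l) = (-9 - 5)**2 = (-14)**2 = 196)
Q + o(T(m, 0)) = -76 + 196 = 120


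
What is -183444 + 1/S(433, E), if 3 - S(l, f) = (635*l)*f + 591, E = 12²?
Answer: -7263301547953/39594108 ≈ -1.8344e+5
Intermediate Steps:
E = 144
S(l, f) = -588 - 635*f*l (S(l, f) = 3 - ((635*l)*f + 591) = 3 - (635*f*l + 591) = 3 - (591 + 635*f*l) = 3 + (-591 - 635*f*l) = -588 - 635*f*l)
-183444 + 1/S(433, E) = -183444 + 1/(-588 - 635*144*433) = -183444 + 1/(-588 - 39593520) = -183444 + 1/(-39594108) = -183444 - 1/39594108 = -7263301547953/39594108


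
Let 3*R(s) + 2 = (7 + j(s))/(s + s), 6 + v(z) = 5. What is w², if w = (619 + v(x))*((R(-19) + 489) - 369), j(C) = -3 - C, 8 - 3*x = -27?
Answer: 1956761738649/361 ≈ 5.4204e+9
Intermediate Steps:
x = 35/3 (x = 8/3 - ⅓*(-27) = 8/3 + 9 = 35/3 ≈ 11.667)
v(z) = -1 (v(z) = -6 + 5 = -1)
R(s) = -⅔ + (4 - s)/(6*s) (R(s) = -⅔ + ((7 + (-3 - s))/(s + s))/3 = -⅔ + ((4 - s)/((2*s)))/3 = -⅔ + ((4 - s)*(1/(2*s)))/3 = -⅔ + ((4 - s)/(2*s))/3 = -⅔ + (4 - s)/(6*s))
w = 1398843/19 (w = (619 - 1)*(((⅙)*(4 - 5*(-19))/(-19) + 489) - 369) = 618*(((⅙)*(-1/19)*(4 + 95) + 489) - 369) = 618*(((⅙)*(-1/19)*99 + 489) - 369) = 618*((-33/38 + 489) - 369) = 618*(18549/38 - 369) = 618*(4527/38) = 1398843/19 ≈ 73623.)
w² = (1398843/19)² = 1956761738649/361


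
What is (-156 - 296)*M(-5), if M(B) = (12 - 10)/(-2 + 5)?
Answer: -904/3 ≈ -301.33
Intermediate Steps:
M(B) = 2/3
(-156 - 296)*M(-5) = (-156 - 296)*(2/3) = -452*2/3 = -904/3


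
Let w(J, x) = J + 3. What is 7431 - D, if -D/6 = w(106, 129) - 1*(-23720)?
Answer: 150405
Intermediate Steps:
w(J, x) = 3 + J
D = -142974 (D = -6*((3 + 106) - 1*(-23720)) = -6*(109 + 23720) = -6*23829 = -142974)
7431 - D = 7431 - 1*(-142974) = 7431 + 142974 = 150405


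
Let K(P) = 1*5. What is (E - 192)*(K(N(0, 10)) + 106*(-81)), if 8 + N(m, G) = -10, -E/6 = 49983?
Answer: 2575072290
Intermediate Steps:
E = -299898 (E = -6*49983 = -299898)
N(m, G) = -18 (N(m, G) = -8 - 10 = -18)
K(P) = 5
(E - 192)*(K(N(0, 10)) + 106*(-81)) = (-299898 - 192)*(5 + 106*(-81)) = -300090*(5 - 8586) = -300090*(-8581) = 2575072290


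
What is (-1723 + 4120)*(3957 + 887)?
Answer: 11611068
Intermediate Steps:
(-1723 + 4120)*(3957 + 887) = 2397*4844 = 11611068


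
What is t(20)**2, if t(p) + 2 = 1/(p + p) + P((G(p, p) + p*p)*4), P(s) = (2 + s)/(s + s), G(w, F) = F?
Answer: 6135529/2822400 ≈ 2.1739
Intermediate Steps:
P(s) = (2 + s)/(2*s) (P(s) = (2 + s)/((2*s)) = (2 + s)*(1/(2*s)) = (2 + s)/(2*s))
t(p) = -2 + 1/(2*p) + (2 + 4*p + 4*p**2)/(2*(4*p + 4*p**2)) (t(p) = -2 + (1/(p + p) + (2 + (p + p*p)*4)/(2*(((p + p*p)*4)))) = -2 + (1/(2*p) + (2 + (p + p**2)*4)/(2*(((p + p**2)*4)))) = -2 + (1/(2*p) + (2 + (4*p + 4*p**2))/(2*(4*p + 4*p**2))) = -2 + (1/(2*p) + (2 + 4*p + 4*p**2)/(2*(4*p + 4*p**2))) = -2 + 1/(2*p) + (2 + 4*p + 4*p**2)/(2*(4*p + 4*p**2)))
t(20)**2 = ((1/4)*(3 - 6*20**2 - 4*20)/(20*(1 + 20)))**2 = ((1/4)*(1/20)*(3 - 6*400 - 80)/21)**2 = ((1/4)*(1/20)*(1/21)*(3 - 2400 - 80))**2 = ((1/4)*(1/20)*(1/21)*(-2477))**2 = (-2477/1680)**2 = 6135529/2822400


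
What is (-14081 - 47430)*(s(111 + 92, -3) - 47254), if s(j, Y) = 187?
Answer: 2895138237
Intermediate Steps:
(-14081 - 47430)*(s(111 + 92, -3) - 47254) = (-14081 - 47430)*(187 - 47254) = -61511*(-47067) = 2895138237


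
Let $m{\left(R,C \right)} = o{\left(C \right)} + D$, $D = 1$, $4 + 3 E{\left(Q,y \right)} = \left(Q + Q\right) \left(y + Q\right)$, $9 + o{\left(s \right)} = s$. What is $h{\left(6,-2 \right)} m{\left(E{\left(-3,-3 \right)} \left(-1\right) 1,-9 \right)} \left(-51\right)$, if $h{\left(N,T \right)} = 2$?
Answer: $1734$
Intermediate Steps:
$o{\left(s \right)} = -9 + s$
$E{\left(Q,y \right)} = - \frac{4}{3} + \frac{2 Q \left(Q + y\right)}{3}$ ($E{\left(Q,y \right)} = - \frac{4}{3} + \frac{\left(Q + Q\right) \left(y + Q\right)}{3} = - \frac{4}{3} + \frac{2 Q \left(Q + y\right)}{3}$)
$m{\left(R,C \right)} = -8 + C$ ($m{\left(R,C \right)} = \left(-9 + C\right) + 1 = -8 + C$)
$h{\left(6,-2 \right)} m{\left(E{\left(-3,-3 \right)} \left(-1\right) 1,-9 \right)} \left(-51\right) = 2 \left(-8 - 9\right) \left(-51\right) = 2 \left(-17\right) \left(-51\right) = \left(-34\right) \left(-51\right) = 1734$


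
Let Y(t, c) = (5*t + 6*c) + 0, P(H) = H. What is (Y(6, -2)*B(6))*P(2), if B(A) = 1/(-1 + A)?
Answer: 36/5 ≈ 7.2000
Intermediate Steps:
Y(t, c) = 5*t + 6*c
(Y(6, -2)*B(6))*P(2) = ((5*6 + 6*(-2))/(-1 + 6))*2 = ((30 - 12)/5)*2 = (18*(⅕))*2 = (18/5)*2 = 36/5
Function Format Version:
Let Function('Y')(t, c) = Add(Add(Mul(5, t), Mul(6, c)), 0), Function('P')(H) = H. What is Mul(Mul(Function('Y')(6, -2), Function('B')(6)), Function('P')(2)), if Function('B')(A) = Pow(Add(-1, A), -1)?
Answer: Rational(36, 5) ≈ 7.2000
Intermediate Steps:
Function('Y')(t, c) = Add(Mul(5, t), Mul(6, c))
Mul(Mul(Function('Y')(6, -2), Function('B')(6)), Function('P')(2)) = Mul(Mul(Add(Mul(5, 6), Mul(6, -2)), Pow(Add(-1, 6), -1)), 2) = Mul(Mul(Add(30, -12), Pow(5, -1)), 2) = Mul(Mul(18, Rational(1, 5)), 2) = Mul(Rational(18, 5), 2) = Rational(36, 5)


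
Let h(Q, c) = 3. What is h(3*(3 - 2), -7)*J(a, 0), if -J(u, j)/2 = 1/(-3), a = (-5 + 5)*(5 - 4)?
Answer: 2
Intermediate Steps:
a = 0 (a = 0*1 = 0)
J(u, j) = 2/3 (J(u, j) = -2/(-3) = -2*(-1/3) = 2/3)
h(3*(3 - 2), -7)*J(a, 0) = 3*(2/3) = 2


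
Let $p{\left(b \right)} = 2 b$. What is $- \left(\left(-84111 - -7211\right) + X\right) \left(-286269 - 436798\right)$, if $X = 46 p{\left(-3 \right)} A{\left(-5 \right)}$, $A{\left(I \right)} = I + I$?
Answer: $-53608187380$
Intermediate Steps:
$A{\left(I \right)} = 2 I$
$X = 2760$ ($X = 46 \cdot 2 \left(-3\right) 2 \left(-5\right) = 46 \left(-6\right) \left(-10\right) = \left(-276\right) \left(-10\right) = 2760$)
$- \left(\left(-84111 - -7211\right) + X\right) \left(-286269 - 436798\right) = - \left(\left(-84111 - -7211\right) + 2760\right) \left(-286269 - 436798\right) = - \left(\left(-84111 + 7211\right) + 2760\right) \left(-723067\right) = - \left(-76900 + 2760\right) \left(-723067\right) = - \left(-74140\right) \left(-723067\right) = \left(-1\right) 53608187380 = -53608187380$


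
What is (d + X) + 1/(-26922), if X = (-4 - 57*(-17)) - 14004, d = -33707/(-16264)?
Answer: -2854170688661/218929704 ≈ -13037.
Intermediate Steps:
d = 33707/16264 (d = -33707*(-1/16264) = 33707/16264 ≈ 2.0725)
X = -13039 (X = (-4 + 969) - 14004 = 965 - 14004 = -13039)
(d + X) + 1/(-26922) = (33707/16264 - 13039) + 1/(-26922) = -212032589/16264 - 1/26922 = -2854170688661/218929704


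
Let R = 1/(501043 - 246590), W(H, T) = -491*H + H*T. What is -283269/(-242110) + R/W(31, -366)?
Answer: 61771400348639/52796012766310 ≈ 1.1700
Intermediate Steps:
R = 1/254453 ≈ 3.9300e-6
-283269/(-242110) + R/W(31, -366) = -283269/(-242110) + 1/(254453*((31*(-491 - 366)))) = -283269*(-1/242110) + 1/(254453*((31*(-857)))) = 283269/242110 + (1/254453)/(-26567) = 283269/242110 + (1/254453)*(-1/26567) = 283269/242110 - 1/6760052851 = 61771400348639/52796012766310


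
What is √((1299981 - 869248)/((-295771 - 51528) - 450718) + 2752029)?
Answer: 4*√109536087526869245/798017 ≈ 1658.9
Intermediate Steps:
√((1299981 - 869248)/((-295771 - 51528) - 450718) + 2752029) = √(430733/(-347299 - 450718) + 2752029) = √(430733/(-798017) + 2752029) = √(430733*(-1/798017) + 2752029) = √(-430733/798017 + 2752029) = √(2196165495760/798017) = 4*√109536087526869245/798017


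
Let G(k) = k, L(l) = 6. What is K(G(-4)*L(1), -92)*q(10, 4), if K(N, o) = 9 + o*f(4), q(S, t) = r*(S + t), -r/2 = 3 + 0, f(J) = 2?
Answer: 14700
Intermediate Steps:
r = -6 (r = -2*(3 + 0) = -2*3 = -6)
q(S, t) = -6*S - 6*t (q(S, t) = -6*(S + t) = -6*S - 6*t)
K(N, o) = 9 + 2*o (K(N, o) = 9 + o*2 = 9 + 2*o)
K(G(-4)*L(1), -92)*q(10, 4) = (9 + 2*(-92))*(-6*10 - 6*4) = (9 - 184)*(-60 - 24) = -175*(-84) = 14700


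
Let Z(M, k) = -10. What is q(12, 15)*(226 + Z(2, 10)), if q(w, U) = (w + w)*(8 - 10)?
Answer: -10368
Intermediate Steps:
q(w, U) = -4*w (q(w, U) = (2*w)*(-2) = -4*w)
q(12, 15)*(226 + Z(2, 10)) = (-4*12)*(226 - 10) = -48*216 = -10368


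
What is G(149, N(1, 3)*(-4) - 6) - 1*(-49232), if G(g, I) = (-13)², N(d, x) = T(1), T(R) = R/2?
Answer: 49401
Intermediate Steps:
T(R) = R/2 (T(R) = R*(½) = R/2)
N(d, x) = ½ (N(d, x) = (½)*1 = ½)
G(g, I) = 169
G(149, N(1, 3)*(-4) - 6) - 1*(-49232) = 169 - 1*(-49232) = 169 + 49232 = 49401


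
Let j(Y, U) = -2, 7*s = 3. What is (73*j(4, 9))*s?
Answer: -438/7 ≈ -62.571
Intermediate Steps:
s = 3/7 (s = (⅐)*3 = 3/7 ≈ 0.42857)
(73*j(4, 9))*s = (73*(-2))*(3/7) = -146*3/7 = -438/7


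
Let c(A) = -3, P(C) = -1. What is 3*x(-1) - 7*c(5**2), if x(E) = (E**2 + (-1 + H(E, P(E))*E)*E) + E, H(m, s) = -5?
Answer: 9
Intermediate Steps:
x(E) = E + E**2 + E*(-1 - 5*E) (x(E) = (E**2 + (-1 - 5*E)*E) + E = (E**2 + E*(-1 - 5*E)) + E = E + E**2 + E*(-1 - 5*E))
3*x(-1) - 7*c(5**2) = 3*(-4*(-1)**2) - 7*(-3) = 3*(-4*1) + 21 = 3*(-4) + 21 = -12 + 21 = 9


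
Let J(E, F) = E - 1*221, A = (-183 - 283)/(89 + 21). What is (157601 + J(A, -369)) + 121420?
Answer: 15333767/55 ≈ 2.7880e+5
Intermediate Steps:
A = -233/55 (A = -466/110 = -466*1/110 = -233/55 ≈ -4.2364)
J(E, F) = -221 + E (J(E, F) = E - 221 = -221 + E)
(157601 + J(A, -369)) + 121420 = (157601 + (-221 - 233/55)) + 121420 = (157601 - 12388/55) + 121420 = 8655667/55 + 121420 = 15333767/55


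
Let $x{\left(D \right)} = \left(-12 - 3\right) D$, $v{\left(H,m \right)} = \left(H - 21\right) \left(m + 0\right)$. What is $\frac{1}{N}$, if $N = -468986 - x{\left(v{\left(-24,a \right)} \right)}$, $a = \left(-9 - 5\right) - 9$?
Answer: $- \frac{1}{453461} \approx -2.2053 \cdot 10^{-6}$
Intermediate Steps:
$a = -23$ ($a = -14 - 9 = -23$)
$v{\left(H,m \right)} = m \left(-21 + H\right)$ ($v{\left(H,m \right)} = \left(-21 + H\right) m = m \left(-21 + H\right)$)
$x{\left(D \right)} = - 15 D$
$N = -453461$ ($N = -468986 - - 15 \left(- 23 \left(-21 - 24\right)\right) = -468986 - - 15 \left(\left(-23\right) \left(-45\right)\right) = -468986 - \left(-15\right) 1035 = -468986 - -15525 = -468986 + 15525 = -453461$)
$\frac{1}{N} = \frac{1}{-453461} = - \frac{1}{453461}$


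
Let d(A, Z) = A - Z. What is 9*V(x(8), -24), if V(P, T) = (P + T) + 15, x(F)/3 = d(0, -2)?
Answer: -27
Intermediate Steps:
x(F) = 6 (x(F) = 3*(0 - 1*(-2)) = 3*(0 + 2) = 3*2 = 6)
V(P, T) = 15 + P + T
9*V(x(8), -24) = 9*(15 + 6 - 24) = 9*(-3) = -27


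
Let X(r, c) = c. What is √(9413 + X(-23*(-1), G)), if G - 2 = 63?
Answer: √9478 ≈ 97.355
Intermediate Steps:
G = 65 (G = 2 + 63 = 65)
√(9413 + X(-23*(-1), G)) = √(9413 + 65) = √9478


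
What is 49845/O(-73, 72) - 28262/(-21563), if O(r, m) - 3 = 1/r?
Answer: 78467125771/4700734 ≈ 16693.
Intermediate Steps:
O(r, m) = 3 + 1/r
49845/O(-73, 72) - 28262/(-21563) = 49845/(3 + 1/(-73)) - 28262/(-21563) = 49845/(3 - 1/73) - 28262*(-1/21563) = 49845/(218/73) + 28262/21563 = 49845*(73/218) + 28262/21563 = 3638685/218 + 28262/21563 = 78467125771/4700734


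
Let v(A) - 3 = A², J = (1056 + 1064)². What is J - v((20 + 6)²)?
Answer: 4037421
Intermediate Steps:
J = 4494400 (J = 2120² = 4494400)
v(A) = 3 + A²
J - v((20 + 6)²) = 4494400 - (3 + ((20 + 6)²)²) = 4494400 - (3 + (26²)²) = 4494400 - (3 + 676²) = 4494400 - (3 + 456976) = 4494400 - 1*456979 = 4494400 - 456979 = 4037421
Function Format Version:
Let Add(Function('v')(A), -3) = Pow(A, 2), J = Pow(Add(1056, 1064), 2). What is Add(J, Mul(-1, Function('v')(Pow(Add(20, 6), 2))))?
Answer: 4037421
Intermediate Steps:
J = 4494400 (J = Pow(2120, 2) = 4494400)
Function('v')(A) = Add(3, Pow(A, 2))
Add(J, Mul(-1, Function('v')(Pow(Add(20, 6), 2)))) = Add(4494400, Mul(-1, Add(3, Pow(Pow(Add(20, 6), 2), 2)))) = Add(4494400, Mul(-1, Add(3, Pow(Pow(26, 2), 2)))) = Add(4494400, Mul(-1, Add(3, Pow(676, 2)))) = Add(4494400, Mul(-1, Add(3, 456976))) = Add(4494400, Mul(-1, 456979)) = Add(4494400, -456979) = 4037421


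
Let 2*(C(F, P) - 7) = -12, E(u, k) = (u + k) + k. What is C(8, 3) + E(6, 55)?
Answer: 117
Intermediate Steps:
E(u, k) = u + 2*k (E(u, k) = (k + u) + k = u + 2*k)
C(F, P) = 1 (C(F, P) = 7 + (½)*(-12) = 7 - 6 = 1)
C(8, 3) + E(6, 55) = 1 + (6 + 2*55) = 1 + (6 + 110) = 1 + 116 = 117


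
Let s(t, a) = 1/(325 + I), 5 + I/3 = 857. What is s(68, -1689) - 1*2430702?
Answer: -7002852461/2881 ≈ -2.4307e+6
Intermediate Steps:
I = 2556 (I = -15 + 3*857 = -15 + 2571 = 2556)
s(t, a) = 1/2881 (s(t, a) = 1/(325 + 2556) = 1/2881)
s(68, -1689) - 1*2430702 = 1/2881 - 1*2430702 = 1/2881 - 2430702 = -7002852461/2881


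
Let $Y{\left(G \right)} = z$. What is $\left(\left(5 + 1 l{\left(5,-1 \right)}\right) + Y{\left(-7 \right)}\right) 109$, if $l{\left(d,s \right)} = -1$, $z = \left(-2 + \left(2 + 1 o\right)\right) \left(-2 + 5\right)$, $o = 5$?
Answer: $2071$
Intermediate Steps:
$z = 15$ ($z = \left(-2 + \left(2 + 1 \cdot 5\right)\right) \left(-2 + 5\right) = \left(-2 + \left(2 + 5\right)\right) 3 = \left(-2 + 7\right) 3 = 5 \cdot 3 = 15$)
$Y{\left(G \right)} = 15$
$\left(\left(5 + 1 l{\left(5,-1 \right)}\right) + Y{\left(-7 \right)}\right) 109 = \left(\left(5 + 1 \left(-1\right)\right) + 15\right) 109 = \left(\left(5 - 1\right) + 15\right) 109 = \left(4 + 15\right) 109 = 19 \cdot 109 = 2071$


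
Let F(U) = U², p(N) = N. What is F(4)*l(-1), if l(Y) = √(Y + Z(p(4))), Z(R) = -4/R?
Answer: 16*I*√2 ≈ 22.627*I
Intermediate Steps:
l(Y) = √(-1 + Y) (l(Y) = √(Y - 4/4) = √(Y - 4*¼) = √(Y - 1) = √(-1 + Y))
F(4)*l(-1) = 4²*√(-1 - 1) = 16*√(-2) = 16*(I*√2) = 16*I*√2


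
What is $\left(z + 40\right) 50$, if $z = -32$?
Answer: $400$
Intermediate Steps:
$\left(z + 40\right) 50 = \left(-32 + 40\right) 50 = 8 \cdot 50 = 400$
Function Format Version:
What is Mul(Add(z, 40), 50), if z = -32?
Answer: 400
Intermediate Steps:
Mul(Add(z, 40), 50) = Mul(Add(-32, 40), 50) = Mul(8, 50) = 400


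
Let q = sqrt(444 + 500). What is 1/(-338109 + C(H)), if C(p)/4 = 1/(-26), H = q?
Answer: -13/4395419 ≈ -2.9576e-6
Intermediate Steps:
q = 4*sqrt(59) (q = sqrt(944) = 4*sqrt(59) ≈ 30.725)
H = 4*sqrt(59) ≈ 30.725
C(p) = -2/13 (C(p) = 4/(-26) = 4*(-1/26) = -2/13)
1/(-338109 + C(H)) = 1/(-338109 - 2/13) = 1/(-4395419/13) = -13/4395419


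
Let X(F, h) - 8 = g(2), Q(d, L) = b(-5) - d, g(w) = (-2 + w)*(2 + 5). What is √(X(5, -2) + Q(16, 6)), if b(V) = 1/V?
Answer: I*√205/5 ≈ 2.8636*I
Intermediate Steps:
g(w) = -14 + 7*w (g(w) = (-2 + w)*7 = -14 + 7*w)
Q(d, L) = -⅕ - d (Q(d, L) = 1/(-5) - d = -⅕ - d)
X(F, h) = 8 (X(F, h) = 8 + (-14 + 7*2) = 8 + (-14 + 14) = 8 + 0 = 8)
√(X(5, -2) + Q(16, 6)) = √(8 + (-⅕ - 1*16)) = √(8 + (-⅕ - 16)) = √(8 - 81/5) = √(-41/5) = I*√205/5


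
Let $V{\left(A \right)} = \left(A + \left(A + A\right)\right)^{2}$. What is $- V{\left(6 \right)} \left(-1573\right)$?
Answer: $509652$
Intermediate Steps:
$V{\left(A \right)} = 9 A^{2}$ ($V{\left(A \right)} = \left(A + 2 A\right)^{2} = \left(3 A\right)^{2} = 9 A^{2}$)
$- V{\left(6 \right)} \left(-1573\right) = - 9 \cdot 6^{2} \left(-1573\right) = - 9 \cdot 36 \left(-1573\right) = \left(-1\right) 324 \left(-1573\right) = \left(-324\right) \left(-1573\right) = 509652$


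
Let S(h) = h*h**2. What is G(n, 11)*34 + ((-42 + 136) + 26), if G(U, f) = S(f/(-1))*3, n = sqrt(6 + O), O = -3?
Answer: -135642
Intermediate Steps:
n = sqrt(3) (n = sqrt(6 - 3) = sqrt(3) ≈ 1.7320)
S(h) = h**3
G(U, f) = -3*f**3 (G(U, f) = (f/(-1))**3*3 = (f*(-1))**3*3 = (-f)**3*3 = -f**3*3 = -3*f**3)
G(n, 11)*34 + ((-42 + 136) + 26) = -3*11**3*34 + ((-42 + 136) + 26) = -3*1331*34 + (94 + 26) = -3993*34 + 120 = -135762 + 120 = -135642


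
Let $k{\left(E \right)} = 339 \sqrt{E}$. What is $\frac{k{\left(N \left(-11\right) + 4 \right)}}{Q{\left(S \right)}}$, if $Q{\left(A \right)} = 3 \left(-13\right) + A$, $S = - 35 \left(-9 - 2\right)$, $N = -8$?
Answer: $\frac{339 \sqrt{23}}{173} \approx 9.3976$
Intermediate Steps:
$S = 385$ ($S = \left(-35\right) \left(-11\right) = 385$)
$Q{\left(A \right)} = -39 + A$
$\frac{k{\left(N \left(-11\right) + 4 \right)}}{Q{\left(S \right)}} = \frac{339 \sqrt{\left(-8\right) \left(-11\right) + 4}}{-39 + 385} = \frac{339 \sqrt{88 + 4}}{346} = 339 \sqrt{92} \cdot \frac{1}{346} = 339 \cdot 2 \sqrt{23} \cdot \frac{1}{346} = 678 \sqrt{23} \cdot \frac{1}{346} = \frac{339 \sqrt{23}}{173}$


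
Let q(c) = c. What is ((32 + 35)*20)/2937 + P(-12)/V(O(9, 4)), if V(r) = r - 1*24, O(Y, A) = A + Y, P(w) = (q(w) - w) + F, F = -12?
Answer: 4544/2937 ≈ 1.5472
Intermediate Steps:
P(w) = -12 (P(w) = (w - w) - 12 = 0 - 12 = -12)
V(r) = -24 + r (V(r) = r - 24 = -24 + r)
((32 + 35)*20)/2937 + P(-12)/V(O(9, 4)) = ((32 + 35)*20)/2937 - 12/(-24 + (4 + 9)) = (67*20)*(1/2937) - 12/(-24 + 13) = 1340*(1/2937) - 12/(-11) = 1340/2937 - 12*(-1/11) = 1340/2937 + 12/11 = 4544/2937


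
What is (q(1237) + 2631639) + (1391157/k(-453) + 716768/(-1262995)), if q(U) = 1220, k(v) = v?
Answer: 501532667648082/190712245 ≈ 2.6298e+6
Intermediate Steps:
(q(1237) + 2631639) + (1391157/k(-453) + 716768/(-1262995)) = (1220 + 2631639) + (1391157/(-453) + 716768/(-1262995)) = 2632859 + (1391157*(-1/453) + 716768*(-1/1262995)) = 2632859 + (-463719/151 - 716768/1262995) = 2632859 - 585783010373/190712245 = 501532667648082/190712245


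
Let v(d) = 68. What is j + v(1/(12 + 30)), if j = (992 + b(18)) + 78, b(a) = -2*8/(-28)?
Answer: 7970/7 ≈ 1138.6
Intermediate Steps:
b(a) = 4/7 (b(a) = -16*(-1/28) = 4/7)
j = 7494/7 (j = (992 + 4/7) + 78 = 6948/7 + 78 = 7494/7 ≈ 1070.6)
j + v(1/(12 + 30)) = 7494/7 + 68 = 7970/7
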